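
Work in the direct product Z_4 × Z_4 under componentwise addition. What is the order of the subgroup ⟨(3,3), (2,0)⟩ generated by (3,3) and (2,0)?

|⟨(3,3)⟩| = 4 and |⟨(2,0)⟩| = 2, so |H| is a multiple of lcm(4, 2) = 4 and divides |G| = 16.
Closing under the operation: H = {(0,0), (0,2), (1,1), (1,3), (2,0), (2,2), (3,1), (3,3)}, so |H| = 8.

8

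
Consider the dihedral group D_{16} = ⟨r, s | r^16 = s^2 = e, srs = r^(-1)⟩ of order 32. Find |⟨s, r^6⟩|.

|⟨s⟩| = 2 and |⟨r^6⟩| = 8, so |H| is a multiple of lcm(2, 8) = 8 and divides |G| = 32.
Closing under the operation: H = {e, r^2, r^4, r^6, r^8, r^10, r^12, r^14, s, r^2s, r^4s, r^6s, r^8s, r^10s, r^12s, r^14s}, so |H| = 16.

16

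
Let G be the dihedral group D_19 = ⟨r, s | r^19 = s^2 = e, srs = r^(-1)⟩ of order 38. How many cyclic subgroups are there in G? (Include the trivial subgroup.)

21

Each element a generates a cyclic subgroup ⟨a⟩; distinct elements may generate the same one (a cyclic group of order d has φ(d) generators).
Cyclic subgroups by order — order 1: 1; order 2: 19; order 19: 1.
Total: 21.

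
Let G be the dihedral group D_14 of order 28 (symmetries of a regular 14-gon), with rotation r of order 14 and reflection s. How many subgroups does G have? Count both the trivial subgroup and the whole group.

28

|G| = 28, so by Lagrange every subgroup order divides 28. Divisors: 1, 2, 4, 7, 14, 28.
Subgroups by order — order 1: 1; order 2: 15; order 4: 7; order 7: 1; order 14: 3; order 28: 1.
Total: 1 + 15 + 7 + 1 + 3 + 1 = 28.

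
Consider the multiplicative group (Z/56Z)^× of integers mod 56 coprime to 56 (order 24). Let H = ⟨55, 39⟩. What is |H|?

12

|⟨55⟩| = 2 and |⟨39⟩| = 6, so |H| is a multiple of lcm(2, 6) = 6 and divides |G| = 24.
Closing under the operation: H = {1, 9, 15, 17, 23, 25, 31, 33, 39, 41, 47, 55}, so |H| = 12.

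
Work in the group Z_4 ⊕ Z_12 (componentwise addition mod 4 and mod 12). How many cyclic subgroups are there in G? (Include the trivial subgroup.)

A cyclic subgroup of order d is generated by each of its φ(d) elements of order d, so the cyclic subgroups of order d number (#elements of order d)/φ(d).
Cyclic subgroups by order — order 1: 1; order 2: 3; order 3: 1; order 4: 6; order 6: 3; order 12: 6.
Total: 20.

20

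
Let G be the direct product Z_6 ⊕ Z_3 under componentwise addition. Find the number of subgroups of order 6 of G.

|G| = 18 and 6 | 18, so subgroups of order 6 are possible by Lagrange.
The subgroups of order 6 are: {(0,0), (0,1), (0,2), (3,0), (3,1), (3,2)}; {(0,0), (1,0), (2,0), (3,0), (4,0), (5,0)}; {(0,0), (1,1), (2,2), (3,0), (4,1), (5,2)}; {(0,0), (1,2), (2,1), (3,0), (4,2), (5,1)}.
So G has 4 subgroups of order 6.

4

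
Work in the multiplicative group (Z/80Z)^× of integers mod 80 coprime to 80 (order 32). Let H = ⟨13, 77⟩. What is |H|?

8

|⟨13⟩| = 4 and |⟨77⟩| = 4, so |H| is a multiple of lcm(4, 4) = 4 and divides |G| = 32.
Closing under the operation: H = {1, 9, 13, 37, 41, 49, 53, 77}, so |H| = 8.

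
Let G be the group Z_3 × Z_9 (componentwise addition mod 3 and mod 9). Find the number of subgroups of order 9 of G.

|G| = 27 and 9 | 27, so subgroups of order 9 are possible by Lagrange.
The subgroups of order 9 are: {(0,0), (0,1), (0,2), (0,3), (0,4), (0,5), (0,6), (0,7), (0,8)}; {(0,0), (0,3), (0,6), (1,0), (1,3), (1,6), (2,0), (2,3), (2,6)}; {(0,0), (0,3), (0,6), (1,1), (1,4), (1,7), (2,2), (2,5), (2,8)}; {(0,0), (0,3), (0,6), (1,2), (1,5), (1,8), (2,1), (2,4), (2,7)}.
So G has 4 subgroups of order 9.

4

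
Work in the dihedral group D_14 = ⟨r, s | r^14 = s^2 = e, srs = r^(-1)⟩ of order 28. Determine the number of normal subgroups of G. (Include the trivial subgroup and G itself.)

G has 28 subgroups. Checking conjugation-invariance by order — order 1: 1/1 normal; order 2: 1/15 normal; order 4: 0/7 normal; order 7: 1/1 normal; order 14: 3/3 normal; order 28: 1/1 normal.
Total normal subgroups: 7.

7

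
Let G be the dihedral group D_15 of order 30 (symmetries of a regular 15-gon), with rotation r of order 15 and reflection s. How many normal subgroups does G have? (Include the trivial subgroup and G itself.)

5

G has 28 subgroups. Checking conjugation-invariance by order — order 1: 1/1 normal; order 2: 0/15 normal; order 3: 1/1 normal; order 5: 1/1 normal; order 6: 0/5 normal; order 10: 0/3 normal; order 15: 1/1 normal; order 30: 1/1 normal.
Total normal subgroups: 5.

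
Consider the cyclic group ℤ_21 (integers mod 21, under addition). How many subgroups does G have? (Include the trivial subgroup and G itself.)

4

Subgroups of the cyclic group ℤ_21 correspond bijectively to divisors of 21.
Divisors of 21: 1, 3, 7, 21.
So ℤ_21 has 4 subgroups.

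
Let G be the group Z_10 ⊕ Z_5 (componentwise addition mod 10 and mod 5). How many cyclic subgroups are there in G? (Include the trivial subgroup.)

A cyclic subgroup of order d is generated by each of its φ(d) elements of order d, so the cyclic subgroups of order d number (#elements of order d)/φ(d).
Cyclic subgroups by order — order 1: 1; order 2: 1; order 5: 6; order 10: 6.
Total: 14.

14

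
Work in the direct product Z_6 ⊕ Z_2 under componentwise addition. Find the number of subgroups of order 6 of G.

3

|G| = 12 and 6 | 12, so subgroups of order 6 are possible by Lagrange.
The subgroups of order 6 are: {(0,0), (0,1), (2,0), (2,1), (4,0), (4,1)}; {(0,0), (1,0), (2,0), (3,0), (4,0), (5,0)}; {(0,0), (1,1), (2,0), (3,1), (4,0), (5,1)}.
So G has 3 subgroups of order 6.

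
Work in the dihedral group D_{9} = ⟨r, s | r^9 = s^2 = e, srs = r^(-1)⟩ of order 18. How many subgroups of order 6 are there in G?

3

|G| = 18 and 6 | 18, so subgroups of order 6 are possible by Lagrange.
The subgroups of order 6 are: {e, r^3, r^6, r^2s, r^5s, r^8s}; {e, r^3, r^6, s, r^3s, r^6s}; {e, r^3, r^6, rs, r^4s, r^7s}.
So G has 3 subgroups of order 6.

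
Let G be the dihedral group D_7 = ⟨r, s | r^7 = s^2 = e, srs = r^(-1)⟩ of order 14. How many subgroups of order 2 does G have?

|G| = 14 and 2 | 14, so subgroups of order 2 are possible by Lagrange.
The subgroups of order 2 are: {e, r^2s}; {e, r^3s}; {e, r^4s}; {e, r^5s}; … (7 in all).
So G has 7 subgroups of order 2.

7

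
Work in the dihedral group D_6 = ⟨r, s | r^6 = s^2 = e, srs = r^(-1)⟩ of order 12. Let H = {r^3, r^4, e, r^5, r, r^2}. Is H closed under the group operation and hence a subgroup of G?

|H| = 6 divides |G| = 12, consistent with Lagrange.
H contains the identity, every element's inverse is in H, and H is closed under ·: it is a subgroup.
In fact H = ⟨r^5⟩.

Yes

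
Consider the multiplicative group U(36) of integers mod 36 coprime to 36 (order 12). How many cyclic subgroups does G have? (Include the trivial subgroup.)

A cyclic subgroup of order d is generated by each of its φ(d) elements of order d, so the cyclic subgroups of order d number (#elements of order d)/φ(d).
Cyclic subgroups by order — order 1: 1; order 2: 3; order 3: 1; order 6: 3.
Total: 8.

8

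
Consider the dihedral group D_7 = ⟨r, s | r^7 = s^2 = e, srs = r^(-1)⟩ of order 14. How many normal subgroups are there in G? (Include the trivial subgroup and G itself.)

G has 10 subgroups. Checking conjugation-invariance by order — order 1: 1/1 normal; order 2: 0/7 normal; order 7: 1/1 normal; order 14: 1/1 normal.
Total normal subgroups: 3.

3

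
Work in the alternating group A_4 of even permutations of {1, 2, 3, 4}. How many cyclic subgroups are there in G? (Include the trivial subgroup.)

8

Group the elements of G by the cyclic subgroup they generate; each cyclic subgroup of order d accounts for φ(d) elements.
Cyclic subgroups by order — order 1: 1; order 2: 3; order 3: 4.
Total: 8.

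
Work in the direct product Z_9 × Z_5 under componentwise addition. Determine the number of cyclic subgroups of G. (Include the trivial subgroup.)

A cyclic subgroup of order d is generated by each of its φ(d) elements of order d, so the cyclic subgroups of order d number (#elements of order d)/φ(d).
Cyclic subgroups by order — order 1: 1; order 3: 1; order 5: 1; order 9: 1; order 15: 1; order 45: 1.
Total: 6.

6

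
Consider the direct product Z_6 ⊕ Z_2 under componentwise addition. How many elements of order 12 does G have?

An element (a,b) has order lcm(ord(a), ord(b)); count pairs with lcm equal to 12.
Enumerating gives 0 such elements.

0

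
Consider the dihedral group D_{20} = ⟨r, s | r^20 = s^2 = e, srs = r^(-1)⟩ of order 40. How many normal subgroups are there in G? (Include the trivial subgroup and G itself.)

9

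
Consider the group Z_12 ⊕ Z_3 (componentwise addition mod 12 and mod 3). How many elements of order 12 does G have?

An element (a,b) has order lcm(ord(a), ord(b)); count pairs with lcm equal to 12.
Enumerating gives 16 such elements.

16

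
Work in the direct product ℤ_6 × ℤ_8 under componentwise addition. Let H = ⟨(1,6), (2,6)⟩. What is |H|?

24

|⟨(1,6)⟩| = 12 and |⟨(2,6)⟩| = 12, so |H| is a multiple of lcm(12, 12) = 12 and divides |G| = 48.
Closing under the operation: H = {(0,0), (0,2), (0,4), (0,6), (1,0), (1,2), (1,4), (1,6), (2,0), (2,2), (2,4), (2,6), (3,0), (3,2), (3,4), (3,6), (4,0), (4,2), (4,4), (4,6), (5,0), (5,2), (5,4), (5,6)}, so |H| = 24.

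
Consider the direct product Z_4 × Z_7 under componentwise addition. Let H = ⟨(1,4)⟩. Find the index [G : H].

|⟨(1,4)⟩| = 28 and |G| = 28.
By Lagrange, [G : H] = |G|/|H| = 28/28 = 1.

1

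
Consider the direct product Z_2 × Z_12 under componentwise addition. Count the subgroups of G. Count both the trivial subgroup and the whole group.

16

|G| = 24, so by Lagrange every subgroup order divides 24. Divisors: 1, 2, 3, 4, 6, 8, 12, 24.
Subgroups by order — order 1: 1; order 2: 3; order 3: 1; order 4: 3; order 6: 3; order 8: 1; order 12: 3; order 24: 1.
Total: 1 + 3 + 1 + 3 + 3 + 1 + 3 + 1 = 16.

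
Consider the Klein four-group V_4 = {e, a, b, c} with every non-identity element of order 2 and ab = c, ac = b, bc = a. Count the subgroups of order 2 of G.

|G| = 4 and 2 | 4, so subgroups of order 2 are possible by Lagrange.
The subgroups of order 2 are: {e, a}; {e, b}; {e, c}.
So G has 3 subgroups of order 2.

3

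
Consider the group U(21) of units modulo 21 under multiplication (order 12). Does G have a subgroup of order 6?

6 | 12. A subgroup of order 6 is {1, 4, 10, 13, 16, 19}.

Yes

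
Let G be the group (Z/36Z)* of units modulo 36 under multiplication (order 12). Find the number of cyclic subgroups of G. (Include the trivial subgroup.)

8

A cyclic subgroup of order d is generated by each of its φ(d) elements of order d, so the cyclic subgroups of order d number (#elements of order d)/φ(d).
Cyclic subgroups by order — order 1: 1; order 2: 3; order 3: 1; order 6: 3.
Total: 8.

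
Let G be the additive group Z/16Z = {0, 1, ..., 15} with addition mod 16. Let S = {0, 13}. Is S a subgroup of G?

13 ∈ S but its inverse 3 ∉ S, so S is not a subgroup.

No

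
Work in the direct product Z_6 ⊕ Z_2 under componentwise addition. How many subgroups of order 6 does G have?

3

|G| = 12 and 6 | 12, so subgroups of order 6 are possible by Lagrange.
The subgroups of order 6 are: {(0,0), (0,1), (2,0), (2,1), (4,0), (4,1)}; {(0,0), (1,0), (2,0), (3,0), (4,0), (5,0)}; {(0,0), (1,1), (2,0), (3,1), (4,0), (5,1)}.
So G has 3 subgroups of order 6.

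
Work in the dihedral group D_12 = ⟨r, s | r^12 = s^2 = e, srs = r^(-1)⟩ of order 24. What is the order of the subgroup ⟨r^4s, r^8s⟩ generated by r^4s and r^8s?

6

|⟨r^4s⟩| = 2 and |⟨r^8s⟩| = 2, so |H| is a multiple of lcm(2, 2) = 2 and divides |G| = 24.
Closing under the operation: H = {e, r^4, r^8, s, r^4s, r^8s}, so |H| = 6.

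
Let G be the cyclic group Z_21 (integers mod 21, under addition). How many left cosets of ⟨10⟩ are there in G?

1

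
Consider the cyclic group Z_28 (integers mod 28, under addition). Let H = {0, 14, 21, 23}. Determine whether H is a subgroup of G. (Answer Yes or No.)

No

21 ∈ H but its inverse 7 ∉ H, so H is not a subgroup.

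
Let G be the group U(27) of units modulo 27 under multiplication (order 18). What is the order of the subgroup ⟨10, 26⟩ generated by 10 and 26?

|⟨10⟩| = 3 and |⟨26⟩| = 2, so |H| is a multiple of lcm(3, 2) = 6 and divides |G| = 18.
Closing under the operation: H = {1, 8, 10, 17, 19, 26}, so |H| = 6.

6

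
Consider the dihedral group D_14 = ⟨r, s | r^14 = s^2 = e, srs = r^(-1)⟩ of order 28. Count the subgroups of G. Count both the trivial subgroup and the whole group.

28

|G| = 28, so by Lagrange every subgroup order divides 28. Divisors: 1, 2, 4, 7, 14, 28.
Subgroups by order — order 1: 1; order 2: 15; order 4: 7; order 7: 1; order 14: 3; order 28: 1.
Total: 1 + 15 + 7 + 1 + 3 + 1 = 28.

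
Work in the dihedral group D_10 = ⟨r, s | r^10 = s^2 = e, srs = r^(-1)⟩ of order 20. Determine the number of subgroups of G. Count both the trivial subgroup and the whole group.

|G| = 20, so by Lagrange every subgroup order divides 20. Divisors: 1, 2, 4, 5, 10, 20.
Subgroups by order — order 1: 1; order 2: 11; order 4: 5; order 5: 1; order 10: 3; order 20: 1.
Total: 1 + 11 + 5 + 1 + 3 + 1 = 22.

22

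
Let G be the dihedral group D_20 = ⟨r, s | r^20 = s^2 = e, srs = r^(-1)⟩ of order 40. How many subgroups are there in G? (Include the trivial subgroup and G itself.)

|G| = 40, so by Lagrange every subgroup order divides 40. Divisors: 1, 2, 4, 5, 8, 10, 20, 40.
Subgroups by order — order 1: 1; order 2: 21; order 4: 11; order 5: 1; order 8: 5; order 10: 5; order 20: 3; order 40: 1.
Total: 1 + 21 + 11 + 1 + 5 + 5 + 3 + 1 = 48.

48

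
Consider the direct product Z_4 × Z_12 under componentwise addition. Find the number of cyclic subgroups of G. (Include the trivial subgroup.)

Group the elements of G by the cyclic subgroup they generate; each cyclic subgroup of order d accounts for φ(d) elements.
Cyclic subgroups by order — order 1: 1; order 2: 3; order 3: 1; order 4: 6; order 6: 3; order 12: 6.
Total: 20.

20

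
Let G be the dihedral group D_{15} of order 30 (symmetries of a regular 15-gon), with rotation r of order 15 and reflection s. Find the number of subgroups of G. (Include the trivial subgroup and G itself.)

|G| = 30, so by Lagrange every subgroup order divides 30. Divisors: 1, 2, 3, 5, 6, 10, 15, 30.
Subgroups by order — order 1: 1; order 2: 15; order 3: 1; order 5: 1; order 6: 5; order 10: 3; order 15: 1; order 30: 1.
Total: 1 + 15 + 1 + 1 + 5 + 3 + 1 + 1 = 28.

28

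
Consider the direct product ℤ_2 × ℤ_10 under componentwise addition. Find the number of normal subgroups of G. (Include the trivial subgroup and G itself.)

G is abelian, so every subgroup is normal.
G has 10 subgroups in total, hence 10 normal subgroups.

10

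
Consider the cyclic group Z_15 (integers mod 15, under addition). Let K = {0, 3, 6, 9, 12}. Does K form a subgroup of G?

|K| = 5 divides |G| = 15, consistent with Lagrange.
K contains the identity, every element's inverse is in K, and K is closed under +: it is a subgroup.
In fact K = ⟨3⟩.

Yes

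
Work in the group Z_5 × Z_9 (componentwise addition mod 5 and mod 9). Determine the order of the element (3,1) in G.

The order of (3,1) in Z_5 × Z_9 is lcm(ord(3) in Z_5, ord(1) in Z_9).
ord(3) = 5 and ord(1) = 9, so |⟨(3,1)⟩| = lcm(5, 9) = 45.

45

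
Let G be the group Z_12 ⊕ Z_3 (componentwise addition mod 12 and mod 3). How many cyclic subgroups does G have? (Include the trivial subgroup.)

15

Each element a generates a cyclic subgroup ⟨a⟩; distinct elements may generate the same one (a cyclic group of order d has φ(d) generators).
Cyclic subgroups by order — order 1: 1; order 2: 1; order 3: 4; order 4: 1; order 6: 4; order 12: 4.
Total: 15.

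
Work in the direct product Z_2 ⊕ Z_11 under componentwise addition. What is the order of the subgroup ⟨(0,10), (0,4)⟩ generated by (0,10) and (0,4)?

11

|⟨(0,10)⟩| = 11 and |⟨(0,4)⟩| = 11, so |H| is a multiple of lcm(11, 11) = 11 and divides |G| = 22.
Closing under the operation: H = {(0,0), (0,1), (0,2), (0,3), (0,4), (0,5), (0,6), (0,7), (0,8), (0,9), (0,10)}, so |H| = 11.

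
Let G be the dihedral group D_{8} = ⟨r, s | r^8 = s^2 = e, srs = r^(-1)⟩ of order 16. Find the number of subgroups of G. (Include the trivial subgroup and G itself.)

|G| = 16, so by Lagrange every subgroup order divides 16. Divisors: 1, 2, 4, 8, 16.
Subgroups by order — order 1: 1; order 2: 9; order 4: 5; order 8: 3; order 16: 1.
Total: 1 + 9 + 5 + 3 + 1 = 19.

19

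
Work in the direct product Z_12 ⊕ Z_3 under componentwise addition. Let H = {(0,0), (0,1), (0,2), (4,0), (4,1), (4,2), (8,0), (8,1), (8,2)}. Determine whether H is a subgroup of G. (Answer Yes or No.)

Yes

|H| = 9 divides |G| = 36, consistent with Lagrange.
H contains the identity, every element's inverse is in H, and H is closed under +: it is a subgroup.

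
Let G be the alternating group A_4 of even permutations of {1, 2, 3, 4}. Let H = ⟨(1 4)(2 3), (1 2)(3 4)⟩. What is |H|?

4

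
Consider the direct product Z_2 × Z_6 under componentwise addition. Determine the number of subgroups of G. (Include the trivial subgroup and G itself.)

10

|G| = 12, so by Lagrange every subgroup order divides 12. Divisors: 1, 2, 3, 4, 6, 12.
Subgroups by order — order 1: 1; order 2: 3; order 3: 1; order 4: 1; order 6: 3; order 12: 1.
Total: 1 + 3 + 1 + 1 + 3 + 1 = 10.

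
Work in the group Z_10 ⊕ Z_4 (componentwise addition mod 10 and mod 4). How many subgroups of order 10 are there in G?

|G| = 40 and 10 | 40, so subgroups of order 10 are possible by Lagrange.
The subgroups of order 10 are: {(0,0), (0,2), (2,0), (2,2), (4,0), (4,2), (6,0), (6,2), (8,0), (8,2)}; {(0,0), (1,0), (2,0), (3,0), (4,0), (5,0), (6,0), (7,0), (8,0), (9,0)}; {(0,0), (1,2), (2,0), (3,2), (4,0), (5,2), (6,0), (7,2), (8,0), (9,2)}.
So G has 3 subgroups of order 10.

3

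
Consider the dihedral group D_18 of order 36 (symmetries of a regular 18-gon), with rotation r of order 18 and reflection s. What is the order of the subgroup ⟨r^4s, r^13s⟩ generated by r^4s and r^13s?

4

|⟨r^4s⟩| = 2 and |⟨r^13s⟩| = 2, so |H| is a multiple of lcm(2, 2) = 2 and divides |G| = 36.
Closing under the operation: H = {e, r^9, r^4s, r^13s}, so |H| = 4.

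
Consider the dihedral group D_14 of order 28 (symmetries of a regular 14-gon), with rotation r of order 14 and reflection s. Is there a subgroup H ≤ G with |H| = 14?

Yes

14 | 28. A subgroup of order 14 is {e, r, r^2, r^3, r^4, r^5, r^6, r^7, r^8, r^9, r^10, r^11, r^12, r^13}.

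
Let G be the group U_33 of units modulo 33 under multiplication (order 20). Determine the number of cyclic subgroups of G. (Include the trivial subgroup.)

8

A cyclic subgroup of order d is generated by each of its φ(d) elements of order d, so the cyclic subgroups of order d number (#elements of order d)/φ(d).
Cyclic subgroups by order — order 1: 1; order 2: 3; order 5: 1; order 10: 3.
Total: 8.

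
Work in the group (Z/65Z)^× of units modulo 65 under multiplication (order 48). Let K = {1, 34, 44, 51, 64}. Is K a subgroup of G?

|K| = 5 does not divide |G| = 48, so by Lagrange K is not a subgroup.

No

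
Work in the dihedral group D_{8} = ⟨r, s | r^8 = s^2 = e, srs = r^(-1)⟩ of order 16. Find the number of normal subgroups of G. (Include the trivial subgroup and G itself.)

7

G has 19 subgroups. Checking conjugation-invariance by order — order 1: 1/1 normal; order 2: 1/9 normal; order 4: 1/5 normal; order 8: 3/3 normal; order 16: 1/1 normal.
Total normal subgroups: 7.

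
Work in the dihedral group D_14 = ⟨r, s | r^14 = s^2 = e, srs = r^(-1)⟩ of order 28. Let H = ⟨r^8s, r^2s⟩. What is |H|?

14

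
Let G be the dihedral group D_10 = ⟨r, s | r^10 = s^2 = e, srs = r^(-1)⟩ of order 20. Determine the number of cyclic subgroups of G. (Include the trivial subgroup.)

14

Group the elements of G by the cyclic subgroup they generate; each cyclic subgroup of order d accounts for φ(d) elements.
Cyclic subgroups by order — order 1: 1; order 2: 11; order 5: 1; order 10: 1.
Total: 14.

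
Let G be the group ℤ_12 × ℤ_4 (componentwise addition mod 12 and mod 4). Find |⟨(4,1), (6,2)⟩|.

|⟨(4,1)⟩| = 12 and |⟨(6,2)⟩| = 2, so |H| is a multiple of lcm(12, 2) = 12 and divides |G| = 48.
Closing under the operation: H = {(0,0), (0,1), (0,2), (0,3), (2,0), (2,1), (2,2), (2,3), (4,0), (4,1), (4,2), (4,3), (6,0), (6,1), (6,2), (6,3), (8,0), (8,1), (8,2), (8,3), (10,0), (10,1), (10,2), (10,3)}, so |H| = 24.

24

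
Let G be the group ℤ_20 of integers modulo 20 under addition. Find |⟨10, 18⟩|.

|⟨10⟩| = 2 and |⟨18⟩| = 10, so |H| is a multiple of lcm(2, 10) = 10 and divides |G| = 20.
Closing under the operation: H = {0, 2, 4, 6, 8, 10, 12, 14, 16, 18}, so |H| = 10.

10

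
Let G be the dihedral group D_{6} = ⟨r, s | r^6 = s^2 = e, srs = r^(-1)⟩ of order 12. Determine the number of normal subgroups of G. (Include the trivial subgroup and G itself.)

G has 16 subgroups. Checking conjugation-invariance by order — order 1: 1/1 normal; order 2: 1/7 normal; order 3: 1/1 normal; order 4: 0/3 normal; order 6: 3/3 normal; order 12: 1/1 normal.
Total normal subgroups: 7.

7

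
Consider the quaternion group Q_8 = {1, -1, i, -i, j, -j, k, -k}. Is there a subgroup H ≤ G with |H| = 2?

Yes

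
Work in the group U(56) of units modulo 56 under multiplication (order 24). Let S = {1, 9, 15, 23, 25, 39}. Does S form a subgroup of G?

|S| = 6 divides |G| = 24, consistent with Lagrange.
S contains the identity, every element's inverse is in S, and S is closed under ·: it is a subgroup.
In fact S = ⟨39⟩.

Yes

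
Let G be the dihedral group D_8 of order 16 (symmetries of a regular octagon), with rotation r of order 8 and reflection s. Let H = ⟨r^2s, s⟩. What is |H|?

8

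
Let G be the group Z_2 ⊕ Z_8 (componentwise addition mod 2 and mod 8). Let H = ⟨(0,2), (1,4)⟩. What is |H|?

|⟨(0,2)⟩| = 4 and |⟨(1,4)⟩| = 2, so |H| is a multiple of lcm(4, 2) = 4 and divides |G| = 16.
Closing under the operation: H = {(0,0), (0,2), (0,4), (0,6), (1,0), (1,2), (1,4), (1,6)}, so |H| = 8.

8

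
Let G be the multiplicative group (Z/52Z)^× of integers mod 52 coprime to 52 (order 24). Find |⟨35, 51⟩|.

12

|⟨35⟩| = 6 and |⟨51⟩| = 2, so |H| is a multiple of lcm(6, 2) = 6 and divides |G| = 24.
Closing under the operation: H = {1, 3, 9, 17, 23, 25, 27, 29, 35, 43, 49, 51}, so |H| = 12.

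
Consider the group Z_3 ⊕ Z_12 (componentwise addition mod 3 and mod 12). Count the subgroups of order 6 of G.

4

|G| = 36 and 6 | 36, so subgroups of order 6 are possible by Lagrange.
The subgroups of order 6 are: {(0,0), (0,2), (0,4), (0,6), (0,8), (0,10)}; {(0,0), (0,6), (1,0), (1,6), (2,0), (2,6)}; {(0,0), (0,6), (1,4), (1,10), (2,2), (2,8)}; {(0,0), (0,6), (1,2), (1,8), (2,4), (2,10)}.
So G has 4 subgroups of order 6.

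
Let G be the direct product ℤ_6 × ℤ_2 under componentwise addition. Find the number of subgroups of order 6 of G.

3

|G| = 12 and 6 | 12, so subgroups of order 6 are possible by Lagrange.
The subgroups of order 6 are: {(0,0), (0,1), (2,0), (2,1), (4,0), (4,1)}; {(0,0), (1,0), (2,0), (3,0), (4,0), (5,0)}; {(0,0), (1,1), (2,0), (3,1), (4,0), (5,1)}.
So G has 3 subgroups of order 6.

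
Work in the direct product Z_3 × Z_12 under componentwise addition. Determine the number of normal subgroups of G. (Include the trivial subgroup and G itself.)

18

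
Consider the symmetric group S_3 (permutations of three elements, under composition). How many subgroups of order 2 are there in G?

|G| = 6 and 2 | 6, so subgroups of order 2 are possible by Lagrange.
The subgroups of order 2 are: {e, (1 2)}; {e, (1 3)}; {e, (2 3)}.
So G has 3 subgroups of order 2.

3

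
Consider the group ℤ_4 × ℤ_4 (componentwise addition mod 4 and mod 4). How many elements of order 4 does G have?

12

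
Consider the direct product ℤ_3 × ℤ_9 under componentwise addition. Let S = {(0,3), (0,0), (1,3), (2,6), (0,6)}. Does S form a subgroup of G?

|S| = 5 does not divide |G| = 27, so by Lagrange S is not a subgroup.

No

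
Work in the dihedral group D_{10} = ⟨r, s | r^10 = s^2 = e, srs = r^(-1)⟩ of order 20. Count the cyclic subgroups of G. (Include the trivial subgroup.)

Each element a generates a cyclic subgroup ⟨a⟩; distinct elements may generate the same one (a cyclic group of order d has φ(d) generators).
Cyclic subgroups by order — order 1: 1; order 2: 11; order 5: 1; order 10: 1.
Total: 14.

14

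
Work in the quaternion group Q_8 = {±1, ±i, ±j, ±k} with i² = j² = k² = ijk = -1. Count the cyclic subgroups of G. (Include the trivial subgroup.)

5

Each element a generates a cyclic subgroup ⟨a⟩; distinct elements may generate the same one (a cyclic group of order d has φ(d) generators).
Cyclic subgroups by order — order 1: 1; order 2: 1; order 4: 3.
Total: 5.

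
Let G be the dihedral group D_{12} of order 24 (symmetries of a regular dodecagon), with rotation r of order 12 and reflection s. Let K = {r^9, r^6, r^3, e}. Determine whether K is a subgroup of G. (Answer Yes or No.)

Yes

|K| = 4 divides |G| = 24, consistent with Lagrange.
K contains the identity, every element's inverse is in K, and K is closed under ·: it is a subgroup.
In fact K = ⟨r^9⟩.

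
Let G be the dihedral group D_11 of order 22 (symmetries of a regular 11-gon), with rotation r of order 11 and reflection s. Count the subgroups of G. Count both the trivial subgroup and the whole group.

14

|G| = 22, so by Lagrange every subgroup order divides 22. Divisors: 1, 2, 11, 22.
Subgroups by order — order 1: 1; order 2: 11; order 11: 1; order 22: 1.
Total: 1 + 11 + 1 + 1 = 14.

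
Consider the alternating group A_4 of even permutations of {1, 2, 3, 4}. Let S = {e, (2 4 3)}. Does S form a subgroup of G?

(2 4 3) ∈ S but its inverse (2 3 4) ∉ S, so S is not a subgroup.

No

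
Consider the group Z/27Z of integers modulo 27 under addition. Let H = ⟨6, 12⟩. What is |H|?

|⟨6⟩| = 9 and |⟨12⟩| = 9, so |H| is a multiple of lcm(9, 9) = 9 and divides |G| = 27.
Closing under the operation: H = {0, 3, 6, 9, 12, 15, 18, 21, 24}, so |H| = 9.

9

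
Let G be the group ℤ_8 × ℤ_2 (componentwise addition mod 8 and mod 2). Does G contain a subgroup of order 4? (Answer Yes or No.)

Yes

4 | 16. A subgroup of order 4 is {(0,0), (0,1), (4,0), (4,1)}.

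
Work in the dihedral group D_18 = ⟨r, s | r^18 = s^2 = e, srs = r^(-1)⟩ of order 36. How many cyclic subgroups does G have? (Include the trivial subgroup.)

24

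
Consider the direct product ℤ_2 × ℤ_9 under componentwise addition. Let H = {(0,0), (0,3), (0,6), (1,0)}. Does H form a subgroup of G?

No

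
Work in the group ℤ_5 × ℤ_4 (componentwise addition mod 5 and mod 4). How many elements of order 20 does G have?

8

An element (a,b) has order lcm(ord(a), ord(b)); count pairs with lcm equal to 20.
Enumerating gives 8 such elements.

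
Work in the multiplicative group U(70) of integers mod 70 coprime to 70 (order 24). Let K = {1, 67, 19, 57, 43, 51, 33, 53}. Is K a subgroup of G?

33 ∈ K but its inverse 17 ∉ K, so K is not a subgroup.

No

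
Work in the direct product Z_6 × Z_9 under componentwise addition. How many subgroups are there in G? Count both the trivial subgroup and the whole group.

20

|G| = 54, so by Lagrange every subgroup order divides 54. Divisors: 1, 2, 3, 6, 9, 18, 27, 54.
Subgroups by order — order 1: 1; order 2: 1; order 3: 4; order 6: 4; order 9: 4; order 18: 4; order 27: 1; order 54: 1.
Total: 1 + 1 + 4 + 4 + 4 + 4 + 1 + 1 = 20.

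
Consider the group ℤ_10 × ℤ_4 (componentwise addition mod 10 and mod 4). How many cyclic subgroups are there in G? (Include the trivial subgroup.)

Group the elements of G by the cyclic subgroup they generate; each cyclic subgroup of order d accounts for φ(d) elements.
Cyclic subgroups by order — order 1: 1; order 2: 3; order 4: 2; order 5: 1; order 10: 3; order 20: 2.
Total: 12.

12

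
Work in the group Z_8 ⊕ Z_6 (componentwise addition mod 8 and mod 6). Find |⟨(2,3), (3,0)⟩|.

|⟨(2,3)⟩| = 4 and |⟨(3,0)⟩| = 8, so |H| is a multiple of lcm(4, 8) = 8 and divides |G| = 48.
Closing under the operation: H = {(0,0), (0,3), (1,0), (1,3), (2,0), (2,3), (3,0), (3,3), (4,0), (4,3), (5,0), (5,3), (6,0), (6,3), (7,0), (7,3)}, so |H| = 16.

16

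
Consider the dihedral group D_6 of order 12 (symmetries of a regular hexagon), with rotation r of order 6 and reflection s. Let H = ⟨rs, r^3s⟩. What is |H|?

6

|⟨rs⟩| = 2 and |⟨r^3s⟩| = 2, so |H| is a multiple of lcm(2, 2) = 2 and divides |G| = 12.
Closing under the operation: H = {e, r^2, r^4, rs, r^3s, r^5s}, so |H| = 6.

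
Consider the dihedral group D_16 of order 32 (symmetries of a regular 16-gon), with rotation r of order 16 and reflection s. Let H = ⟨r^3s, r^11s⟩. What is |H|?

4

|⟨r^3s⟩| = 2 and |⟨r^11s⟩| = 2, so |H| is a multiple of lcm(2, 2) = 2 and divides |G| = 32.
Closing under the operation: H = {e, r^8, r^3s, r^11s}, so |H| = 4.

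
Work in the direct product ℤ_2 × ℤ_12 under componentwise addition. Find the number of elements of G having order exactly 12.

8

An element (a,b) has order lcm(ord(a), ord(b)); count pairs with lcm equal to 12.
Enumerating gives 8 such elements.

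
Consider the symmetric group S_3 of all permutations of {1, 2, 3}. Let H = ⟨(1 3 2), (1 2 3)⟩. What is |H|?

|⟨(1 3 2)⟩| = 3 and |⟨(1 2 3)⟩| = 3, so |H| is a multiple of lcm(3, 3) = 3 and divides |G| = 6.
Closing under the operation: H = {e, (1 2 3), (1 3 2)}, so |H| = 3.

3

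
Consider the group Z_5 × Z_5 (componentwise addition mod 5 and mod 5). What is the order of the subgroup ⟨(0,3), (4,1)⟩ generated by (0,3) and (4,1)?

25

|⟨(0,3)⟩| = 5 and |⟨(4,1)⟩| = 5, so |H| is a multiple of lcm(5, 5) = 5 and divides |G| = 25.
Closing {(0,3), (4,1)} under the group operation gives all of G, so |H| = 25.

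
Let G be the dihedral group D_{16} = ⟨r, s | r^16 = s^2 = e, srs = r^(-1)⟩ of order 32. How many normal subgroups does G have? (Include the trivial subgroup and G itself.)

G has 36 subgroups. Checking conjugation-invariance by order — order 1: 1/1 normal; order 2: 1/17 normal; order 4: 1/9 normal; order 8: 1/5 normal; order 16: 3/3 normal; order 32: 1/1 normal.
Total normal subgroups: 8.

8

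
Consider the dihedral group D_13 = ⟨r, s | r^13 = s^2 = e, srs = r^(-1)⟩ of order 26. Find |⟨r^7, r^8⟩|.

|⟨r^7⟩| = 13 and |⟨r^8⟩| = 13, so |H| is a multiple of lcm(13, 13) = 13 and divides |G| = 26.
Closing under the operation: H = {e, r, r^2, r^3, r^4, r^5, r^6, r^7, r^8, r^9, r^10, r^11, r^12}, so |H| = 13.

13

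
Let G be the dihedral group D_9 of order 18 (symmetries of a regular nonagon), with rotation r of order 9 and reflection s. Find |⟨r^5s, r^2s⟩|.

6

|⟨r^5s⟩| = 2 and |⟨r^2s⟩| = 2, so |H| is a multiple of lcm(2, 2) = 2 and divides |G| = 18.
Closing under the operation: H = {e, r^3, r^6, r^2s, r^5s, r^8s}, so |H| = 6.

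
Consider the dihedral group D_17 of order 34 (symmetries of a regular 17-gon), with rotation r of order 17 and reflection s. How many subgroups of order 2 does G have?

|G| = 34 and 2 | 34, so subgroups of order 2 are possible by Lagrange.
The subgroups of order 2 are: {e, r^10s}; {e, r^11s}; {e, r^12s}; {e, r^13s}; … (17 in all).
So G has 17 subgroups of order 2.

17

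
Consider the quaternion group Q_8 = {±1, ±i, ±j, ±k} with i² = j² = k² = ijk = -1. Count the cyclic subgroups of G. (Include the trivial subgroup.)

5

Each element a generates a cyclic subgroup ⟨a⟩; distinct elements may generate the same one (a cyclic group of order d has φ(d) generators).
Cyclic subgroups by order — order 1: 1; order 2: 1; order 4: 3.
Total: 5.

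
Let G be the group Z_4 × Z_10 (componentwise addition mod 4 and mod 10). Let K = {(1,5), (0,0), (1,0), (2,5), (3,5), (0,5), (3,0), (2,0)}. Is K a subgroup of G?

|K| = 8 divides |G| = 40, consistent with Lagrange.
K contains the identity, every element's inverse is in K, and K is closed under +: it is a subgroup.

Yes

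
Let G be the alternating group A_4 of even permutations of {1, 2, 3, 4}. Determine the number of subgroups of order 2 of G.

|G| = 12 and 2 | 12, so subgroups of order 2 are possible by Lagrange.
The subgroups of order 2 are: {e, (1 2)(3 4)}; {e, (1 3)(2 4)}; {e, (1 4)(2 3)}.
So G has 3 subgroups of order 2.

3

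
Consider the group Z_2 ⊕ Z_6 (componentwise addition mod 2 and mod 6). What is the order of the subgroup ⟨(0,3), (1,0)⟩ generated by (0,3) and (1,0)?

|⟨(0,3)⟩| = 2 and |⟨(1,0)⟩| = 2, so |H| is a multiple of lcm(2, 2) = 2 and divides |G| = 12.
Closing under the operation: H = {(0,0), (0,3), (1,0), (1,3)}, so |H| = 4.

4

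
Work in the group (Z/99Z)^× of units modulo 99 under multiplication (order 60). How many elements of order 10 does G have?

12

Enumerating element orders in G gives 12 elements of order 10.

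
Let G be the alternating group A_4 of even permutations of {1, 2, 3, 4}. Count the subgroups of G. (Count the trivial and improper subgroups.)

10

|G| = 12, so by Lagrange every subgroup order divides 12. Divisors: 1, 2, 3, 4, 6, 12.
Subgroups by order — order 1: 1; order 2: 3; order 3: 4; order 4: 1; order 6: 0; order 12: 1.
Total: 1 + 3 + 4 + 1 + 0 + 1 = 10.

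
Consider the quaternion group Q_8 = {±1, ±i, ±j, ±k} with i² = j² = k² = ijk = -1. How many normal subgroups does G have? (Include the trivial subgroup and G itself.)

6

G has 6 subgroups. Checking conjugation-invariance by order — order 1: 1/1 normal; order 2: 1/1 normal; order 4: 3/3 normal; order 8: 1/1 normal.
Total normal subgroups: 6.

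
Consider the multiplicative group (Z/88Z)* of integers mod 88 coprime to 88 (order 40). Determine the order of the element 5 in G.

Compute successive powers of 5 mod 88: 5, 25, 37, 9, 45, 49, 69, 81, …; 5^10 ≡ 1 (mod 88).
So |⟨5⟩| = 10.

10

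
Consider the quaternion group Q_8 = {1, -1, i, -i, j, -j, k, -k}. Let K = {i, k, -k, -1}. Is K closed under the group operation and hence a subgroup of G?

No

The identity 1 ∉ K, so K is not a subgroup.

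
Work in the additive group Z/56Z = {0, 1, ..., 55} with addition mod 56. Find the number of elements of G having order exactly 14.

6

In a cyclic group of order 56, the number of elements of order d (for d | 56) is φ(d).
φ(14) = 6.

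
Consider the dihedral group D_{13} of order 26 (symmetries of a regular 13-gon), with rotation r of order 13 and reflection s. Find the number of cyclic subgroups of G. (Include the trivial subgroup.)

15

Group the elements of G by the cyclic subgroup they generate; each cyclic subgroup of order d accounts for φ(d) elements.
Cyclic subgroups by order — order 1: 1; order 2: 13; order 13: 1.
Total: 15.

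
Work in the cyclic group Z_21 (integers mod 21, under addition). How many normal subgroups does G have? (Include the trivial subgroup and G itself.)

4

G is abelian, so every subgroup is normal.
G has 4 subgroups in total, hence 4 normal subgroups.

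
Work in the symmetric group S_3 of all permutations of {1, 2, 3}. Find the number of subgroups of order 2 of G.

3

|G| = 6 and 2 | 6, so subgroups of order 2 are possible by Lagrange.
The subgroups of order 2 are: {e, (1 2)}; {e, (1 3)}; {e, (2 3)}.
So G has 3 subgroups of order 2.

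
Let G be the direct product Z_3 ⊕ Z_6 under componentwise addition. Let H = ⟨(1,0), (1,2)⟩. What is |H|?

9

|⟨(1,0)⟩| = 3 and |⟨(1,2)⟩| = 3, so |H| is a multiple of lcm(3, 3) = 3 and divides |G| = 18.
Closing under the operation: H = {(0,0), (0,2), (0,4), (1,0), (1,2), (1,4), (2,0), (2,2), (2,4)}, so |H| = 9.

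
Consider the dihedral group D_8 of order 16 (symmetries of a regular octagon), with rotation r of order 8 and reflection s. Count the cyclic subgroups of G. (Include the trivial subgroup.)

12

Group the elements of G by the cyclic subgroup they generate; each cyclic subgroup of order d accounts for φ(d) elements.
Cyclic subgroups by order — order 1: 1; order 2: 9; order 4: 1; order 8: 1.
Total: 12.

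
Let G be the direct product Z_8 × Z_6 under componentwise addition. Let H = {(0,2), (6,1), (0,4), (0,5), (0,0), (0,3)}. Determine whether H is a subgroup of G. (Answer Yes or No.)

No

(0,5) ∈ H but its inverse (0,1) ∉ H, so H is not a subgroup.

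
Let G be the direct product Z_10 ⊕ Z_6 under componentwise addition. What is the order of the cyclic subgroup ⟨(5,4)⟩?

6

The order of (5,4) in Z_10 × Z_6 is lcm(ord(5) in Z_10, ord(4) in Z_6).
ord(5) = 2 and ord(4) = 3, so |⟨(5,4)⟩| = lcm(2, 3) = 6.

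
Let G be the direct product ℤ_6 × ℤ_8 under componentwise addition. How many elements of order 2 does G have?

3

An element (a,b) has order lcm(ord(a), ord(b)); count pairs with lcm equal to 2.
Enumerating gives 3 such elements.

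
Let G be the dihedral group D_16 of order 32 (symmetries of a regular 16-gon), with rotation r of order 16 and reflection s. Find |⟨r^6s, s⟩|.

|⟨r^6s⟩| = 2 and |⟨s⟩| = 2, so |H| is a multiple of lcm(2, 2) = 2 and divides |G| = 32.
Closing under the operation: H = {e, r^2, r^4, r^6, r^8, r^10, r^12, r^14, s, r^2s, r^4s, r^6s, r^8s, r^10s, r^12s, r^14s}, so |H| = 16.

16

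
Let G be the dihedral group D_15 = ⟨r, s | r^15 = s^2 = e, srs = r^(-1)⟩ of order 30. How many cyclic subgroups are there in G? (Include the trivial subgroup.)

Group the elements of G by the cyclic subgroup they generate; each cyclic subgroup of order d accounts for φ(d) elements.
Cyclic subgroups by order — order 1: 1; order 2: 15; order 3: 1; order 5: 1; order 15: 1.
Total: 19.

19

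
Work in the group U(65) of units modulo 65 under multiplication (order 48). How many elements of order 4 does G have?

12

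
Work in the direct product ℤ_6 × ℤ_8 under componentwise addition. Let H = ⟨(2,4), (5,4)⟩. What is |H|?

12

|⟨(2,4)⟩| = 6 and |⟨(5,4)⟩| = 6, so |H| is a multiple of lcm(6, 6) = 6 and divides |G| = 48.
Closing under the operation: H = {(0,0), (0,4), (1,0), (1,4), (2,0), (2,4), (3,0), (3,4), (4,0), (4,4), (5,0), (5,4)}, so |H| = 12.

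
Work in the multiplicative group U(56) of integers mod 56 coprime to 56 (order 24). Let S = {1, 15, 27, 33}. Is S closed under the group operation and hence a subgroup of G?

33 ∈ S but its inverse 17 ∉ S, so S is not a subgroup.

No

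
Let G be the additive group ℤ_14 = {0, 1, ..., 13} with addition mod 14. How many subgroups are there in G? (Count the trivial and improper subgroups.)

4

A cyclic group of order 14 has exactly one subgroup for each divisor of 14.
Divisors of 14: 1, 2, 7, 14.
So ℤ_14 has 4 subgroups.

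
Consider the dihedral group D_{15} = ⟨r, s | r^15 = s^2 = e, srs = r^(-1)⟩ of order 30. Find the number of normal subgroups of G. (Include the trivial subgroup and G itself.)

5

G has 28 subgroups. Checking conjugation-invariance by order — order 1: 1/1 normal; order 2: 0/15 normal; order 3: 1/1 normal; order 5: 1/1 normal; order 6: 0/5 normal; order 10: 0/3 normal; order 15: 1/1 normal; order 30: 1/1 normal.
Total normal subgroups: 5.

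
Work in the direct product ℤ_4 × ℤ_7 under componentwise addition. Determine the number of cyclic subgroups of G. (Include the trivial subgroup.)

Group the elements of G by the cyclic subgroup they generate; each cyclic subgroup of order d accounts for φ(d) elements.
Cyclic subgroups by order — order 1: 1; order 2: 1; order 4: 1; order 7: 1; order 14: 1; order 28: 1.
Total: 6.

6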